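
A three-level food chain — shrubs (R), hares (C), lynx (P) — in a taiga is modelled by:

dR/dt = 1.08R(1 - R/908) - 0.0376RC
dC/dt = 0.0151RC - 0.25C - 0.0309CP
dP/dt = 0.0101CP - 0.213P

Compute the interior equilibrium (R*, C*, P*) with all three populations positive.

R* ≈ 241, C* ≈ 21.1, P* ≈ 110

From dP/dt = 0: 0.0101C* = 0.213, so C* = 21.1.
From dR/dt = 0: 1.08(1 - R*/908) = 0.0376·21.1, giving R* = 908·(1 - 0.734) = 241.
From dC/dt = 0: 0.0151·241 - 0.25 = 0.0309P*, so P* = 3.39/0.0309 = 110.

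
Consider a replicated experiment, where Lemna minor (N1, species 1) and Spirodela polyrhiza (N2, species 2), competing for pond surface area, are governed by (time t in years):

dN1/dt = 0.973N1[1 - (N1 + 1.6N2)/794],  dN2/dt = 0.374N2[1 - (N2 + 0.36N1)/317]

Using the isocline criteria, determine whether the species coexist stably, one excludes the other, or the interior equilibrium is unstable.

Compare the nullcline intercepts: K1/α12 = 794/1.6 = 496 > K2 = 317; K2/α21 = 317/0.36 = 881 > K1 = 794.
Since both inequalities hold, each species can invade when rare, so the interior equilibrium is stable.

stable coexistence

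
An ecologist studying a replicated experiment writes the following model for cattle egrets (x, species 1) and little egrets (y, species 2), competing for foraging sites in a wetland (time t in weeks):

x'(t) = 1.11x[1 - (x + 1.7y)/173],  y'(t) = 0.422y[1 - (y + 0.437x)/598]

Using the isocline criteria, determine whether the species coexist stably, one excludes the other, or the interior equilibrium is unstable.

Compare the nullcline intercepts: K1/α12 = 173/1.7 = 102 < K2 = 598; K2/α21 = 598/0.437 = 1370 > K1 = 173.
Since the inequalities point opposite ways, species 2 can invade but species 1 cannot.

species 2 excludes species 1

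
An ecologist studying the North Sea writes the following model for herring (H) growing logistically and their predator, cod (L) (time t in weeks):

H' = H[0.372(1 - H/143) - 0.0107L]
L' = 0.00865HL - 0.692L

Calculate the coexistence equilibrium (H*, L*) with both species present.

From dL/dt = 0 with L > 0: 0.00865H* = 0.692, so H* = 80.
Substitute into dH/dt = 0: 0.372(1 - 80/143) = 0.0107L*.
The bracket is 0.441, giving L* = 0.164/0.0107 = 15.3.

H* ≈ 80, L* ≈ 15.3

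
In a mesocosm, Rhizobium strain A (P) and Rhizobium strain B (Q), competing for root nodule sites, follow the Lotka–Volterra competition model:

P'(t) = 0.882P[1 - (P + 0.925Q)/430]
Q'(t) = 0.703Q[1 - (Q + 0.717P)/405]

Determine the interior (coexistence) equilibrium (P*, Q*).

P* ≈ 164, Q* ≈ 287

Setting both brackets to zero gives the nullclines P + 0.925Q = 430 and 0.717P + Q = 405.
Substituting Q = 405 - 0.717P into the first: P(1 - 0.925·0.717) = 430 - 0.925·405.
So P* = 55.4/0.337 = 164, and then Q* = 405 - 0.717·164 = 287.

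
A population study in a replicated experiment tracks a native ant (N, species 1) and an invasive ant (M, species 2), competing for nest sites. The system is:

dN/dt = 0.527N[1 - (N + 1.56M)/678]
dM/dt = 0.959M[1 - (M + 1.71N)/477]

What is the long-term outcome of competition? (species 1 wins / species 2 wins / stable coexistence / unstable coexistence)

unstable coexistence (outcome depends on initial conditions)

Compare the nullcline intercepts: K1/α12 = 678/1.56 = 435 < K2 = 477; K2/α21 = 477/1.71 = 279 < K1 = 678.
Since both are reversed, neither can invade when rare; the interior point is a saddle.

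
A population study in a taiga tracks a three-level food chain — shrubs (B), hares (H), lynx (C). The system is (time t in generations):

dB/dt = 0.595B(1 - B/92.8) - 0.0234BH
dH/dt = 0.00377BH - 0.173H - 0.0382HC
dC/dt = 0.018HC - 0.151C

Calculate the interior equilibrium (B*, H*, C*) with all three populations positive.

From dC/dt = 0: 0.018H* = 0.151, so H* = 8.39.
From dB/dt = 0: 0.595(1 - B*/92.8) = 0.0234·8.39, giving B* = 92.8·(1 - 0.33) = 62.2.
From dH/dt = 0: 0.00377·62.2 - 0.173 = 0.0382C*, so C* = 0.0614/0.0382 = 1.61.

B* ≈ 62.2, H* ≈ 8.39, C* ≈ 1.61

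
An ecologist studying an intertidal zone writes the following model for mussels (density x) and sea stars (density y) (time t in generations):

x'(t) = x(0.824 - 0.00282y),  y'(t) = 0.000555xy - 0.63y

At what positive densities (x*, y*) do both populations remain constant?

x* ≈ 1140, y* ≈ 292

Set dy/dt = 0 with y > 0: 0.000555x - 0.63 = 0, so x* = 0.63/0.000555 = 1140.
Set dx/dt = 0 with x > 0: 0.824 - 0.00282y = 0, so y* = 0.824/0.00282 = 292.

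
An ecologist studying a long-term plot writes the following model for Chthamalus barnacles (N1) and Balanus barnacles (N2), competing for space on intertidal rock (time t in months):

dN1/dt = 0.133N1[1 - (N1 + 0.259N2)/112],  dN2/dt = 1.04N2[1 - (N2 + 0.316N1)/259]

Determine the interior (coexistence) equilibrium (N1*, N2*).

N1* ≈ 48.9, N2* ≈ 244

Setting both brackets to zero gives the nullclines N1 + 0.259N2 = 112 and 0.316N1 + N2 = 259.
Substituting N2 = 259 - 0.316N1 into the first: N1(1 - 0.259·0.316) = 112 - 0.259·259.
So N1* = 44.9/0.918 = 48.9, and then N2* = 259 - 0.316·48.9 = 244.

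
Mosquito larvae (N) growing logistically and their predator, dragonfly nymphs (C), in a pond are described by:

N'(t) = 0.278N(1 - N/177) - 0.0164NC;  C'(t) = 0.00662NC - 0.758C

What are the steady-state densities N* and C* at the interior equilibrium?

N* ≈ 115, C* ≈ 5.99

From dC/dt = 0 with C > 0: 0.00662N* = 0.758, so N* = 115.
Substitute into dN/dt = 0: 0.278(1 - 115/177) = 0.0164C*.
The bracket is 0.353, giving C* = 0.0982/0.0164 = 5.99.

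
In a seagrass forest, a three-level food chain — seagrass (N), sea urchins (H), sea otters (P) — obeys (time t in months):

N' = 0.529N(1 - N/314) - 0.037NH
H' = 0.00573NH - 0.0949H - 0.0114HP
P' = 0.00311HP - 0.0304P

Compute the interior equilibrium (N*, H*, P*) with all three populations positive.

From dP/dt = 0: 0.00311H* = 0.0304, so H* = 9.77.
From dN/dt = 0: 0.529(1 - N*/314) = 0.037·9.77, giving N* = 314·(1 - 0.684) = 99.3.
From dH/dt = 0: 0.00573·99.3 - 0.0949 = 0.0114P*, so P* = 0.474/0.0114 = 41.6.

N* ≈ 99.3, H* ≈ 9.77, P* ≈ 41.6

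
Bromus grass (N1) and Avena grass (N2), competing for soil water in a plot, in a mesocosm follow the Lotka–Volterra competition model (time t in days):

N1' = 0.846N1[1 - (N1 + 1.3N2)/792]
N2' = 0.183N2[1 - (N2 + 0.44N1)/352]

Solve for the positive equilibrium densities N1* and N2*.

N1* ≈ 781, N2* ≈ 8.22

Setting both brackets to zero gives the nullclines N1 + 1.3N2 = 792 and 0.44N1 + N2 = 352.
Substituting N2 = 352 - 0.44N1 into the first: N1(1 - 1.3·0.44) = 792 - 1.3·352.
So N1* = 334/0.428 = 781, and then N2* = 352 - 0.44·781 = 8.22.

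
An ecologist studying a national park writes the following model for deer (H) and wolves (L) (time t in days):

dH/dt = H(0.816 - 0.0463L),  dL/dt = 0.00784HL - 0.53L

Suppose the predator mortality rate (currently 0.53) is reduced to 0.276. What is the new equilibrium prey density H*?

H* ≈ 35.2

At the interior fixed point, setting dL/dt = 0 with L > 0 fixes H* = (predator death rate)/(HL coefficient) — independent of the other coefficients.
With the change, H* = 0.276/0.00784 = 35.2; it falls from 67.6.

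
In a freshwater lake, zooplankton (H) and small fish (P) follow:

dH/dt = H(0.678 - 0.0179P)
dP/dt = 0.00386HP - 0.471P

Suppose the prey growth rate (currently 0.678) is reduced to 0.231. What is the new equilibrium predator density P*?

P* ≈ 12.9

At the interior fixed point, setting dH/dt = 0 with H > 0 fixes P* = (prey growth rate)/(HP coefficient) — independent of the other coefficients.
With the change, P* = 0.231/0.0179 = 12.9; it falls from 37.9.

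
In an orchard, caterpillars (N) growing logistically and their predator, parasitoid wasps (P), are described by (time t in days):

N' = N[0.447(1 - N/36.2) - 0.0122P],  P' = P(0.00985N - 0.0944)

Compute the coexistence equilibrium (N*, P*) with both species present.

N* ≈ 9.58, P* ≈ 26.9

From dP/dt = 0 with P > 0: 0.00985N* = 0.0944, so N* = 9.58.
Substitute into dN/dt = 0: 0.447(1 - 9.58/36.2) = 0.0122P*.
The bracket is 0.735, giving P* = 0.329/0.0122 = 26.9.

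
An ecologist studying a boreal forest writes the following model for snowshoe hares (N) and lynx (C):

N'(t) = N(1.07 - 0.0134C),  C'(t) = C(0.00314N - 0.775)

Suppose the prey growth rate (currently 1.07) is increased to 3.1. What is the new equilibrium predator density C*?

C* ≈ 231

At the interior fixed point, setting dN/dt = 0 with N > 0 fixes C* = (prey growth rate)/(NC coefficient) — independent of the other coefficients.
With the change, C* = 3.1/0.0134 = 231; it rises from 79.9.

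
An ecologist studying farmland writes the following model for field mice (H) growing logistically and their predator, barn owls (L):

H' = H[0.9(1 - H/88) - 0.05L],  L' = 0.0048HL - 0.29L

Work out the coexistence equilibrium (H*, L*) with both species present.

H* ≈ 60.4, L* ≈ 5.64

From dL/dt = 0 with L > 0: 0.0048H* = 0.29, so H* = 60.4.
Substitute into dH/dt = 0: 0.9(1 - 60.4/88) = 0.05L*.
The bracket is 0.313, giving L* = 0.282/0.05 = 5.64.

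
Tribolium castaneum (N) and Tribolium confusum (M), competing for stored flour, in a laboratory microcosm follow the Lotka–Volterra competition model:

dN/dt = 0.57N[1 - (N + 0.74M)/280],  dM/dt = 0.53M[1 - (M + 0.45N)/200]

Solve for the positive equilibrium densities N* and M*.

Setting both brackets to zero gives the nullclines N + 0.74M = 280 and 0.45N + M = 200.
Substituting M = 200 - 0.45N into the first: N(1 - 0.74·0.45) = 280 - 0.74·200.
So N* = 132/0.667 = 198, and then M* = 200 - 0.45·198 = 111.

N* ≈ 198, M* ≈ 111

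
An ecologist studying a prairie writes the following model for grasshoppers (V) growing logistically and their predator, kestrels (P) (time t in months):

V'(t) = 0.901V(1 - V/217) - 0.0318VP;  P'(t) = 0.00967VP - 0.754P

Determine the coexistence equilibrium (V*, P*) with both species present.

V* ≈ 78, P* ≈ 18.2

From dP/dt = 0 with P > 0: 0.00967V* = 0.754, so V* = 78.
Substitute into dV/dt = 0: 0.901(1 - 78/217) = 0.0318P*.
The bracket is 0.641, giving P* = 0.577/0.0318 = 18.2.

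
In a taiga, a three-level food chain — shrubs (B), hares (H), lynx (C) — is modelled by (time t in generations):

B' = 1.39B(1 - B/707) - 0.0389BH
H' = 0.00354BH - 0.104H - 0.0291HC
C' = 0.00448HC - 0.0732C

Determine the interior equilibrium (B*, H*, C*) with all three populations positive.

From dC/dt = 0: 0.00448H* = 0.0732, so H* = 16.3.
From dB/dt = 0: 1.39(1 - B*/707) = 0.0389·16.3, giving B* = 707·(1 - 0.457) = 384.
From dH/dt = 0: 0.00354·384 - 0.104 = 0.0291C*, so C* = 1.25/0.0291 = 43.1.

B* ≈ 384, H* ≈ 16.3, C* ≈ 43.1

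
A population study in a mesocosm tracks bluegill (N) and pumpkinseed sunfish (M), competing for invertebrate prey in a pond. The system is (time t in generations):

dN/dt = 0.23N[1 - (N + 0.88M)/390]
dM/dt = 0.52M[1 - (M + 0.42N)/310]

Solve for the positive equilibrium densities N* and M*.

N* ≈ 186, M* ≈ 232

Setting both brackets to zero gives the nullclines N + 0.88M = 390 and 0.42N + M = 310.
Substituting M = 310 - 0.42N into the first: N(1 - 0.88·0.42) = 390 - 0.88·310.
So N* = 117/0.63 = 186, and then M* = 310 - 0.42·186 = 232.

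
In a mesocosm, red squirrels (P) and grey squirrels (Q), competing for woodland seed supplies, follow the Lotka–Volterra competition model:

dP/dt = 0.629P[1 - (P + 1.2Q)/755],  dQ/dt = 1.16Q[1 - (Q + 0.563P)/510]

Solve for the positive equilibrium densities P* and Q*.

Setting both brackets to zero gives the nullclines P + 1.2Q = 755 and 0.563P + Q = 510.
Substituting Q = 510 - 0.563P into the first: P(1 - 1.2·0.563) = 755 - 1.2·510.
So P* = 143/0.324 = 441, and then Q* = 510 - 0.563·441 = 262.

P* ≈ 441, Q* ≈ 262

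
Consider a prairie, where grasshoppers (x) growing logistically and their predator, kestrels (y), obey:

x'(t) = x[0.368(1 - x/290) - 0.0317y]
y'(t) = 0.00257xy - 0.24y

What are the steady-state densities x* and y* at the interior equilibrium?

From dy/dt = 0 with y > 0: 0.00257x* = 0.24, so x* = 93.4.
Substitute into dx/dt = 0: 0.368(1 - 93.4/290) = 0.0317y*.
The bracket is 0.678, giving y* = 0.249/0.0317 = 7.87.

x* ≈ 93.4, y* ≈ 7.87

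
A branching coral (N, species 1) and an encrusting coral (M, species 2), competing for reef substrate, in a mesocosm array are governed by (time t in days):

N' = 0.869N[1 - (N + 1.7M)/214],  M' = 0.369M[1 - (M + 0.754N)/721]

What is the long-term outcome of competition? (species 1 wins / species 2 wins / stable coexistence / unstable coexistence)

Compare the nullcline intercepts: K1/α12 = 214/1.7 = 126 < K2 = 721; K2/α21 = 721/0.754 = 956 > K1 = 214.
Since the inequalities point opposite ways, species 2 can invade but species 1 cannot.

species 2 excludes species 1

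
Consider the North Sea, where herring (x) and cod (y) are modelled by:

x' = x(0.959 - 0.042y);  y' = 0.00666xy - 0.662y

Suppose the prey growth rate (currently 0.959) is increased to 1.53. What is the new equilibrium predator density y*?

y* ≈ 36.4

At the interior fixed point, setting dx/dt = 0 with x > 0 fixes y* = (prey growth rate)/(xy coefficient) — independent of the other coefficients.
With the change, y* = 1.53/0.042 = 36.4; it rises from 22.8.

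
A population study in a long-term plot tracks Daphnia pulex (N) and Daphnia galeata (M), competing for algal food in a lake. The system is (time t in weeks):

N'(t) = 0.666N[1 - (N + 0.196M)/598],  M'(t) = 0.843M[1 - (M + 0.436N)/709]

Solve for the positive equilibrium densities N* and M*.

N* ≈ 502, M* ≈ 490

Setting both brackets to zero gives the nullclines N + 0.196M = 598 and 0.436N + M = 709.
Substituting M = 709 - 0.436N into the first: N(1 - 0.196·0.436) = 598 - 0.196·709.
So N* = 459/0.915 = 502, and then M* = 709 - 0.436·502 = 490.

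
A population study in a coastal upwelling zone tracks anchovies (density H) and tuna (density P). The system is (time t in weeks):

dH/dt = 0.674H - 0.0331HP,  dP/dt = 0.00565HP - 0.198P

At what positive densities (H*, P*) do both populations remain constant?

H* ≈ 35, P* ≈ 20.4

Set dP/dt = 0 with P > 0: 0.00565H - 0.198 = 0, so H* = 0.198/0.00565 = 35.
Set dH/dt = 0 with H > 0: 0.674 - 0.0331P = 0, so P* = 0.674/0.0331 = 20.4.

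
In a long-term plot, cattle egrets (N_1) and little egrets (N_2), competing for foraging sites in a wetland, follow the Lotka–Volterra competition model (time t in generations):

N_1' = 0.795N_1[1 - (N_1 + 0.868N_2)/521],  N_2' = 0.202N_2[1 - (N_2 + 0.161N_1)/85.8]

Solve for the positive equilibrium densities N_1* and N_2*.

Setting both brackets to zero gives the nullclines N_1 + 0.868N_2 = 521 and 0.161N_1 + N_2 = 85.8.
Substituting N_2 = 85.8 - 0.161N_1 into the first: N_1(1 - 0.868·0.161) = 521 - 0.868·85.8.
So N_1* = 447/0.86 = 519, and then N_2* = 85.8 - 0.161·519 = 2.23.

N_1* ≈ 519, N_2* ≈ 2.23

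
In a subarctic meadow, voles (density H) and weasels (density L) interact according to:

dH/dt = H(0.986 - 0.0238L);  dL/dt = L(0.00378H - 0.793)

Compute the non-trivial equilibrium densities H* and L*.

Set dL/dt = 0 with L > 0: 0.00378H - 0.793 = 0, so H* = 0.793/0.00378 = 210.
Set dH/dt = 0 with H > 0: 0.986 - 0.0238L = 0, so L* = 0.986/0.0238 = 41.4.

H* ≈ 210, L* ≈ 41.4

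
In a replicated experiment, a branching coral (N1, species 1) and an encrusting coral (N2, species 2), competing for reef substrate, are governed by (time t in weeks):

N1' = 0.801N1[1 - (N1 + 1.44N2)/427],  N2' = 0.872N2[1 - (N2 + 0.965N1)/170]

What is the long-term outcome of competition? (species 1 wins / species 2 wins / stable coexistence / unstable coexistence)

species 1 excludes species 2

Compare the nullcline intercepts: K1/α12 = 427/1.44 = 297 > K2 = 170; K2/α21 = 170/0.965 = 176 < K1 = 427.
Since the inequalities point opposite ways, species 1 can invade but species 2 cannot.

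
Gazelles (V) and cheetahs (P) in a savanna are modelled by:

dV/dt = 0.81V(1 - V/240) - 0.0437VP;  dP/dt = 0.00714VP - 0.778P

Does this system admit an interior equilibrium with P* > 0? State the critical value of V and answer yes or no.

The predator equation gives dP/dt > 0 only when V > 0.778/0.00714 = 109.
Without the predator, V → K = 240. Since 240 > 109, the predator can invade and persist.

Threshold V = 109; K > 109, so yes, the predator persists.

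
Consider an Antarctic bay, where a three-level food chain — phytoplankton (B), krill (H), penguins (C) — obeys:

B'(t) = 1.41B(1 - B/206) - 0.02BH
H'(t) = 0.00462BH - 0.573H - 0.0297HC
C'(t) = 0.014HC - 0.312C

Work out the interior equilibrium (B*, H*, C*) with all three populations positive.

From dC/dt = 0: 0.014H* = 0.312, so H* = 22.3.
From dB/dt = 0: 1.41(1 - B*/206) = 0.02·22.3, giving B* = 206·(1 - 0.316) = 141.
From dH/dt = 0: 0.00462·141 - 0.573 = 0.0297C*, so C* = 0.0779/0.0297 = 2.62.

B* ≈ 141, H* ≈ 22.3, C* ≈ 2.62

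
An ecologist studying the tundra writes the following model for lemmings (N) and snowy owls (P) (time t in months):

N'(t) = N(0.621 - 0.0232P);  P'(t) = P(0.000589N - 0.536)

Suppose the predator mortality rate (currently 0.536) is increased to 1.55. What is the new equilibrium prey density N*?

N* ≈ 2630

At the interior fixed point, setting dP/dt = 0 with P > 0 fixes N* = (predator death rate)/(NP coefficient) — independent of the other coefficients.
With the change, N* = 1.55/0.000589 = 2630; it rises from 910.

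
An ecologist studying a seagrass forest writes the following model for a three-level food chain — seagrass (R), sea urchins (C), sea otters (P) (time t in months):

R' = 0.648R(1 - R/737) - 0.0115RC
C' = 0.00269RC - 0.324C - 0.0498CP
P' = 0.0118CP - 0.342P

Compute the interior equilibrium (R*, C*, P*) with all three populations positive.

R* ≈ 358, C* ≈ 29, P* ≈ 12.8

From dP/dt = 0: 0.0118C* = 0.342, so C* = 29.
From dR/dt = 0: 0.648(1 - R*/737) = 0.0115·29, giving R* = 737·(1 - 0.514) = 358.
From dC/dt = 0: 0.00269·358 - 0.324 = 0.0498P*, so P* = 0.639/0.0498 = 12.8.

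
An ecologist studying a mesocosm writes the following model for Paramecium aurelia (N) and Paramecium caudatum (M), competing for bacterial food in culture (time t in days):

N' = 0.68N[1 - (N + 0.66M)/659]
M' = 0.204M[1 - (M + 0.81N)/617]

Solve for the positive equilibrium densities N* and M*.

Setting both brackets to zero gives the nullclines N + 0.66M = 659 and 0.81N + M = 617.
Substituting M = 617 - 0.81N into the first: N(1 - 0.66·0.81) = 659 - 0.66·617.
So N* = 252/0.465 = 541, and then M* = 617 - 0.81·541 = 179.

N* ≈ 541, M* ≈ 179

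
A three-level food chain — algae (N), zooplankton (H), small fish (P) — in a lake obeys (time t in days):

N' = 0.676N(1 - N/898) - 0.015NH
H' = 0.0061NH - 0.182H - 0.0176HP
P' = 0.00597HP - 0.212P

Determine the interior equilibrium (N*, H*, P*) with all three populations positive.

From dP/dt = 0: 0.00597H* = 0.212, so H* = 35.5.
From dN/dt = 0: 0.676(1 - N*/898) = 0.015·35.5, giving N* = 898·(1 - 0.788) = 190.
From dH/dt = 0: 0.0061·190 - 0.182 = 0.0176P*, so P* = 0.979/0.0176 = 55.7.

N* ≈ 190, H* ≈ 35.5, P* ≈ 55.7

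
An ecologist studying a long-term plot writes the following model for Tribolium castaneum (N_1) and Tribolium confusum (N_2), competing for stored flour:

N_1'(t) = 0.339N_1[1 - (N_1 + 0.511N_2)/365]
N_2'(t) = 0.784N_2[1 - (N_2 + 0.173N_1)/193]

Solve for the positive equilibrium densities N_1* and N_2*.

N_1* ≈ 292, N_2* ≈ 142

Setting both brackets to zero gives the nullclines N_1 + 0.511N_2 = 365 and 0.173N_1 + N_2 = 193.
Substituting N_2 = 193 - 0.173N_1 into the first: N_1(1 - 0.511·0.173) = 365 - 0.511·193.
So N_1* = 266/0.912 = 292, and then N_2* = 193 - 0.173·292 = 142.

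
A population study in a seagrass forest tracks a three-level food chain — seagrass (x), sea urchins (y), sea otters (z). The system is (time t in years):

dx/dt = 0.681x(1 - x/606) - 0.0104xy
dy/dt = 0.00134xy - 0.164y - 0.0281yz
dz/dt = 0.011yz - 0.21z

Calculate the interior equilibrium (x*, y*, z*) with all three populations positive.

From dz/dt = 0: 0.011y* = 0.21, so y* = 19.1.
From dx/dt = 0: 0.681(1 - x*/606) = 0.0104·19.1, giving x* = 606·(1 - 0.292) = 429.
From dy/dt = 0: 0.00134·429 - 0.164 = 0.0281z*, so z* = 0.411/0.0281 = 14.6.

x* ≈ 429, y* ≈ 19.1, z* ≈ 14.6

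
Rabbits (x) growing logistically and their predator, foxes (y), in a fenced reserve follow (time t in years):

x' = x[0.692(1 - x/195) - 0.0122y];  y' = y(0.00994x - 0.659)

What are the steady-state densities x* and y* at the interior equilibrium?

x* ≈ 66.3, y* ≈ 37.4

From dy/dt = 0 with y > 0: 0.00994x* = 0.659, so x* = 66.3.
Substitute into dx/dt = 0: 0.692(1 - 66.3/195) = 0.0122y*.
The bracket is 0.66, giving y* = 0.457/0.0122 = 37.4.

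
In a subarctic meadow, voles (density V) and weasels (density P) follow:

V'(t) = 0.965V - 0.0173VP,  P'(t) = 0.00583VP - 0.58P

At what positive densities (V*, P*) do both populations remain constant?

V* ≈ 99.5, P* ≈ 55.8

Set dP/dt = 0 with P > 0: 0.00583V - 0.58 = 0, so V* = 0.58/0.00583 = 99.5.
Set dV/dt = 0 with V > 0: 0.965 - 0.0173P = 0, so P* = 0.965/0.0173 = 55.8.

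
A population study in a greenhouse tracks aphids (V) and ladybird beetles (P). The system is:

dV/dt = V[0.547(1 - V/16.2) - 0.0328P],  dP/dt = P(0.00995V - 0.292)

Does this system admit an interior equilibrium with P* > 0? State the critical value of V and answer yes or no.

Threshold V = 29.3; K < 29.3, so no, the predator goes extinct.

The predator equation gives dP/dt > 0 only when V > 0.292/0.00995 = 29.3.
Without the predator, V → K = 16.2. Since 16.2 < 29.3, the predator cannot invade.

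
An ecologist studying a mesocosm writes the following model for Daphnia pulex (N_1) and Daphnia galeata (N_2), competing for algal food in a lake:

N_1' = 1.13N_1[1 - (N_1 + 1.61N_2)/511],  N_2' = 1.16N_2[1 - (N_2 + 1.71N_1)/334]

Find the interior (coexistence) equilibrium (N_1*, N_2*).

N_1* ≈ 15.3, N_2* ≈ 308

Setting both brackets to zero gives the nullclines N_1 + 1.61N_2 = 511 and 1.71N_1 + N_2 = 334.
Substituting N_2 = 334 - 1.71N_1 into the first: N_1(1 - 1.61·1.71) = 511 - 1.61·334.
So N_1* = -26.7/-1.75 = 15.3, and then N_2* = 334 - 1.71·15.3 = 308.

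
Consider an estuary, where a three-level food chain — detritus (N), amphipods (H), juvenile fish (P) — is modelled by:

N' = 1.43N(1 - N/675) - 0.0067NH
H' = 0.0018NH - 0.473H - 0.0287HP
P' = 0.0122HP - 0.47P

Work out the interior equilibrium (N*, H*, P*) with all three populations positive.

N* ≈ 553, H* ≈ 38.5, P* ≈ 18.2

From dP/dt = 0: 0.0122H* = 0.47, so H* = 38.5.
From dN/dt = 0: 1.43(1 - N*/675) = 0.0067·38.5, giving N* = 675·(1 - 0.18) = 553.
From dH/dt = 0: 0.0018·553 - 0.473 = 0.0287P*, so P* = 0.523/0.0287 = 18.2.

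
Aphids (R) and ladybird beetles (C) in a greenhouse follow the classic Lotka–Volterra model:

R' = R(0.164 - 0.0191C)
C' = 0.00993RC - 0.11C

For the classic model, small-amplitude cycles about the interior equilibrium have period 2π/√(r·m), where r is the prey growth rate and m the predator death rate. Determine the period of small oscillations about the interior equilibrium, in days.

T ≈ 46.8 days

Here r = 0.164 and m = 0.11, so r·m = 0.018.
ω = √0.018 = 0.134 per day, hence T = 2π/ω ≈ 46.8 days.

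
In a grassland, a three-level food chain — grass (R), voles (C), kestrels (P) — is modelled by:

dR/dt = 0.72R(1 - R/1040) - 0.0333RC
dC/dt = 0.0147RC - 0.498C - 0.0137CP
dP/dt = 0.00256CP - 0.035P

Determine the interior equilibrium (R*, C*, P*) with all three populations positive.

From dP/dt = 0: 0.00256C* = 0.035, so C* = 13.7.
From dR/dt = 0: 0.72(1 - R*/1040) = 0.0333·13.7, giving R* = 1040·(1 - 0.632) = 382.
From dC/dt = 0: 0.0147·382 - 0.498 = 0.0137P*, so P* = 5.12/0.0137 = 374.

R* ≈ 382, C* ≈ 13.7, P* ≈ 374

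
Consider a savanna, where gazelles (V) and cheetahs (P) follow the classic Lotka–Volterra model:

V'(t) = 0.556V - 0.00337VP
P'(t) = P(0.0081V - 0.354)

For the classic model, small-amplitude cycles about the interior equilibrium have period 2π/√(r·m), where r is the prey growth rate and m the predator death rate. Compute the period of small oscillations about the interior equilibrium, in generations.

Here r = 0.556 and m = 0.354, so r·m = 0.197.
ω = √0.197 = 0.444 per generation, hence T = 2π/ω ≈ 14.2 generations.

T ≈ 14.2 generations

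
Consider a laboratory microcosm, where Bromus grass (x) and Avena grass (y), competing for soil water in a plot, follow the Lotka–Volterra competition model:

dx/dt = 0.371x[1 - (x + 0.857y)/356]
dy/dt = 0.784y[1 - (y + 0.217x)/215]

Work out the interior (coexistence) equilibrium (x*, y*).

Setting both brackets to zero gives the nullclines x + 0.857y = 356 and 0.217x + y = 215.
Substituting y = 215 - 0.217x into the first: x(1 - 0.857·0.217) = 356 - 0.857·215.
So x* = 172/0.814 = 211, and then y* = 215 - 0.217·211 = 169.

x* ≈ 211, y* ≈ 169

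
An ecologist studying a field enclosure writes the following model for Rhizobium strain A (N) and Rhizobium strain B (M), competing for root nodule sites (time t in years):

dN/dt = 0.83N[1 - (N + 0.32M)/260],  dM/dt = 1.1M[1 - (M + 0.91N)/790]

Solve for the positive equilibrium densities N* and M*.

N* ≈ 10.2, M* ≈ 781

Setting both brackets to zero gives the nullclines N + 0.32M = 260 and 0.91N + M = 790.
Substituting M = 790 - 0.91N into the first: N(1 - 0.32·0.91) = 260 - 0.32·790.
So N* = 7.2/0.709 = 10.2, and then M* = 790 - 0.91·10.2 = 781.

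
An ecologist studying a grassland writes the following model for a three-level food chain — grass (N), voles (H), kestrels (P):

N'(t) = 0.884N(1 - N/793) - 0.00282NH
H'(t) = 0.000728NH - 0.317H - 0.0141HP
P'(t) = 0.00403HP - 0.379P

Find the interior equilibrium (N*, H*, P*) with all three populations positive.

From dP/dt = 0: 0.00403H* = 0.379, so H* = 94.
From dN/dt = 0: 0.884(1 - N*/793) = 0.00282·94, giving N* = 793·(1 - 0.3) = 555.
From dH/dt = 0: 0.000728·555 - 0.317 = 0.0141P*, so P* = 0.0871/0.0141 = 6.18.

N* ≈ 555, H* ≈ 94, P* ≈ 6.18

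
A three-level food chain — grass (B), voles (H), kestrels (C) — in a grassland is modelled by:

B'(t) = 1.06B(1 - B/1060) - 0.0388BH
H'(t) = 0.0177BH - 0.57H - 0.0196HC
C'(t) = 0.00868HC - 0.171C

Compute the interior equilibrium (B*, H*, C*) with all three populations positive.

B* ≈ 296, H* ≈ 19.7, C* ≈ 238

From dC/dt = 0: 0.00868H* = 0.171, so H* = 19.7.
From dB/dt = 0: 1.06(1 - B*/1060) = 0.0388·19.7, giving B* = 1060·(1 - 0.721) = 296.
From dH/dt = 0: 0.0177·296 - 0.57 = 0.0196C*, so C* = 4.66/0.0196 = 238.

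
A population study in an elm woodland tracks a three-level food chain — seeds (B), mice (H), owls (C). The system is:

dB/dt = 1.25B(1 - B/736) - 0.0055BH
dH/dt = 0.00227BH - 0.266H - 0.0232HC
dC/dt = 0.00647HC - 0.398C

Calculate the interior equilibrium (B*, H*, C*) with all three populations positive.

B* ≈ 537, H* ≈ 61.5, C* ≈ 41.1

From dC/dt = 0: 0.00647H* = 0.398, so H* = 61.5.
From dB/dt = 0: 1.25(1 - B*/736) = 0.0055·61.5, giving B* = 736·(1 - 0.271) = 537.
From dH/dt = 0: 0.00227·537 - 0.266 = 0.0232C*, so C* = 0.953/0.0232 = 41.1.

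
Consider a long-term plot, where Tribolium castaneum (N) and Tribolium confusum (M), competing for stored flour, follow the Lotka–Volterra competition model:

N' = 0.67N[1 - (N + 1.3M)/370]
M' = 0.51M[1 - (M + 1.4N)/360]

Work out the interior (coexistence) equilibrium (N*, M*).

Setting both brackets to zero gives the nullclines N + 1.3M = 370 and 1.4N + M = 360.
Substituting M = 360 - 1.4N into the first: N(1 - 1.3·1.4) = 370 - 1.3·360.
So N* = -98/-0.82 = 120, and then M* = 360 - 1.4·120 = 193.

N* ≈ 120, M* ≈ 193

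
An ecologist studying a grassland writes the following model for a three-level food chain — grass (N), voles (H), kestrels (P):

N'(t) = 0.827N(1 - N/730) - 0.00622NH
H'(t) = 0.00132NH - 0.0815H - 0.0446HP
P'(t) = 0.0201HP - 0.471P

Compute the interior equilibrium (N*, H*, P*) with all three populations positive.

From dP/dt = 0: 0.0201H* = 0.471, so H* = 23.4.
From dN/dt = 0: 0.827(1 - N*/730) = 0.00622·23.4, giving N* = 730·(1 - 0.176) = 601.
From dH/dt = 0: 0.00132·601 - 0.0815 = 0.0446P*, so P* = 0.712/0.0446 = 16.

N* ≈ 601, H* ≈ 23.4, P* ≈ 16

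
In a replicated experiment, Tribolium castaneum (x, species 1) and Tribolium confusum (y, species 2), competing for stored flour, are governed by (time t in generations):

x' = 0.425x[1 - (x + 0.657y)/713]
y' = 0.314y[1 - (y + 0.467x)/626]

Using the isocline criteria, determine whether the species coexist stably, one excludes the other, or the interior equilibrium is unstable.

stable coexistence

Compare the nullcline intercepts: K1/α12 = 713/0.657 = 1090 > K2 = 626; K2/α21 = 626/0.467 = 1340 > K1 = 713.
Since both inequalities hold, each species can invade when rare, so the interior equilibrium is stable.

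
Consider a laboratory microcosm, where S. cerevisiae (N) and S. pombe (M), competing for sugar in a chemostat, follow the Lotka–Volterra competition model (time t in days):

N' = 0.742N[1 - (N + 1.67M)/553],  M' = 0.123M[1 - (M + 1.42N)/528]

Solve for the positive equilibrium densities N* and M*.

Setting both brackets to zero gives the nullclines N + 1.67M = 553 and 1.42N + M = 528.
Substituting M = 528 - 1.42N into the first: N(1 - 1.67·1.42) = 553 - 1.67·528.
So N* = -329/-1.37 = 240, and then M* = 528 - 1.42·240 = 188.

N* ≈ 240, M* ≈ 188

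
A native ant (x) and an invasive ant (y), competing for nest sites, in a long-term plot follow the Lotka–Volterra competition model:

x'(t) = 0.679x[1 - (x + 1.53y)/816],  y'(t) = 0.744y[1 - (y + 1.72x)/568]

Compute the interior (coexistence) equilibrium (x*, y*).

Setting both brackets to zero gives the nullclines x + 1.53y = 816 and 1.72x + y = 568.
Substituting y = 568 - 1.72x into the first: x(1 - 1.53·1.72) = 816 - 1.53·568.
So x* = -53/-1.63 = 32.5, and then y* = 568 - 1.72·32.5 = 512.

x* ≈ 32.5, y* ≈ 512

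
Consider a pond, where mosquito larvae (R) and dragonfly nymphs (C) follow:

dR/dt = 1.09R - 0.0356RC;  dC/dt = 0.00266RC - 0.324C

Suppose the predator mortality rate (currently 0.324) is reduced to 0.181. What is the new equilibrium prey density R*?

R* ≈ 68

At the interior fixed point, setting dC/dt = 0 with C > 0 fixes R* = (predator death rate)/(RC coefficient) — independent of the other coefficients.
With the change, R* = 0.181/0.00266 = 68; it falls from 122.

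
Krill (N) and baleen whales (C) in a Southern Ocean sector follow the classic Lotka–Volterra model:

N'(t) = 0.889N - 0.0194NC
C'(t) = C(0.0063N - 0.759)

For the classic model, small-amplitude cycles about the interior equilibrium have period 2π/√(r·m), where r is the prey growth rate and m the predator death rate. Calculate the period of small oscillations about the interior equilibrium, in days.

Here r = 0.889 and m = 0.759, so r·m = 0.675.
ω = √0.675 = 0.821 per day, hence T = 2π/ω ≈ 7.65 days.

T ≈ 7.65 days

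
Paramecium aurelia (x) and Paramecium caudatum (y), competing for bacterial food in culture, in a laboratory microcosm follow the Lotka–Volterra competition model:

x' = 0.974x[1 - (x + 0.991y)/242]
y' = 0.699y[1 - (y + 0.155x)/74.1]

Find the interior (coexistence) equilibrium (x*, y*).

Setting both brackets to zero gives the nullclines x + 0.991y = 242 and 0.155x + y = 74.1.
Substituting y = 74.1 - 0.155x into the first: x(1 - 0.991·0.155) = 242 - 0.991·74.1.
So x* = 169/0.846 = 199, and then y* = 74.1 - 0.155·199 = 43.2.

x* ≈ 199, y* ≈ 43.2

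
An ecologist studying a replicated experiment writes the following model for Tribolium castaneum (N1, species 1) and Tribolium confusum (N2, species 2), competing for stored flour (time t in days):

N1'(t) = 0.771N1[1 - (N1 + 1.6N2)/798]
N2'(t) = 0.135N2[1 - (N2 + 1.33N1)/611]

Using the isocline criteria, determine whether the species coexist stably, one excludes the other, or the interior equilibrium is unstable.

Compare the nullcline intercepts: K1/α12 = 798/1.6 = 499 < K2 = 611; K2/α21 = 611/1.33 = 459 < K1 = 798.
Since both are reversed, neither can invade when rare; the interior point is a saddle.

unstable coexistence (outcome depends on initial conditions)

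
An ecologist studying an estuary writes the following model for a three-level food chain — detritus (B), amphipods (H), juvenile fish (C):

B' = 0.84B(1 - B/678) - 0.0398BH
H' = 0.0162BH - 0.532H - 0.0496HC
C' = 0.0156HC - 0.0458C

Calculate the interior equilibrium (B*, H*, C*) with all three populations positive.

B* ≈ 584, H* ≈ 2.94, C* ≈ 180

From dC/dt = 0: 0.0156H* = 0.0458, so H* = 2.94.
From dB/dt = 0: 0.84(1 - B*/678) = 0.0398·2.94, giving B* = 678·(1 - 0.139) = 584.
From dH/dt = 0: 0.0162·584 - 0.532 = 0.0496C*, so C* = 8.92/0.0496 = 180.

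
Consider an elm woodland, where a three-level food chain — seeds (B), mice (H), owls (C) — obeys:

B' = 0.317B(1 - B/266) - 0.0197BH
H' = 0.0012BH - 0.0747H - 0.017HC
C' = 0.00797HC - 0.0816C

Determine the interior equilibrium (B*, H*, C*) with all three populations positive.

From dC/dt = 0: 0.00797H* = 0.0816, so H* = 10.2.
From dB/dt = 0: 0.317(1 - B*/266) = 0.0197·10.2, giving B* = 266·(1 - 0.636) = 96.8.
From dH/dt = 0: 0.0012·96.8 - 0.0747 = 0.017C*, so C* = 0.0414/0.017 = 2.44.

B* ≈ 96.8, H* ≈ 10.2, C* ≈ 2.44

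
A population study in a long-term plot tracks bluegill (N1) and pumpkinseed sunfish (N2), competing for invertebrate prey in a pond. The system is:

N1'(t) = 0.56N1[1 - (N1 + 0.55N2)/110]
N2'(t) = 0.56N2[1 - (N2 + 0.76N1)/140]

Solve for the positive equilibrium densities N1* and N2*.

N1* ≈ 56.7, N2* ≈ 96.9

Setting both brackets to zero gives the nullclines N1 + 0.55N2 = 110 and 0.76N1 + N2 = 140.
Substituting N2 = 140 - 0.76N1 into the first: N1(1 - 0.55·0.76) = 110 - 0.55·140.
So N1* = 33/0.582 = 56.7, and then N2* = 140 - 0.76·56.7 = 96.9.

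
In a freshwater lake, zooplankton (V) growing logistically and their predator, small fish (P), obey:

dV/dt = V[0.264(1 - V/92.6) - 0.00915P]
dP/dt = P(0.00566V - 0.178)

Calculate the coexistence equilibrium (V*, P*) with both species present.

V* ≈ 31.4, P* ≈ 19.1

From dP/dt = 0 with P > 0: 0.00566V* = 0.178, so V* = 31.4.
Substitute into dV/dt = 0: 0.264(1 - 31.4/92.6) = 0.00915P*.
The bracket is 0.66, giving P* = 0.174/0.00915 = 19.1.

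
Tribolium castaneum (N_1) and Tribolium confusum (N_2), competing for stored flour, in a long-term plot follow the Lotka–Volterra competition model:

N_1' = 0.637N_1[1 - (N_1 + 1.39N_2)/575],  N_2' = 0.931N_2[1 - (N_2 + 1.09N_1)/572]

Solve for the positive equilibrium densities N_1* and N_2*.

Setting both brackets to zero gives the nullclines N_1 + 1.39N_2 = 575 and 1.09N_1 + N_2 = 572.
Substituting N_2 = 572 - 1.09N_1 into the first: N_1(1 - 1.39·1.09) = 575 - 1.39·572.
So N_1* = -220/-0.515 = 427, and then N_2* = 572 - 1.09·427 = 106.

N_1* ≈ 427, N_2* ≈ 106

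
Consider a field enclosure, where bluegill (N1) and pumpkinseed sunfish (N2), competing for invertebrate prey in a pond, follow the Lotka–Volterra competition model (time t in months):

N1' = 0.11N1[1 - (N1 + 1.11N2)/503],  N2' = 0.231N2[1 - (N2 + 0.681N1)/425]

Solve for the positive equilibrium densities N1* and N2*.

Setting both brackets to zero gives the nullclines N1 + 1.11N2 = 503 and 0.681N1 + N2 = 425.
Substituting N2 = 425 - 0.681N1 into the first: N1(1 - 1.11·0.681) = 503 - 1.11·425.
So N1* = 31.2/0.244 = 128, and then N2* = 425 - 0.681·128 = 338.

N1* ≈ 128, N2* ≈ 338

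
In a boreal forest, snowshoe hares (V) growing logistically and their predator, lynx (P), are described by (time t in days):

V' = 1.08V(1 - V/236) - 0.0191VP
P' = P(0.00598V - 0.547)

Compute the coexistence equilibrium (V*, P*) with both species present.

V* ≈ 91.5, P* ≈ 34.6

From dP/dt = 0 with P > 0: 0.00598V* = 0.547, so V* = 91.5.
Substitute into dV/dt = 0: 1.08(1 - 91.5/236) = 0.0191P*.
The bracket is 0.612, giving P* = 0.661/0.0191 = 34.6.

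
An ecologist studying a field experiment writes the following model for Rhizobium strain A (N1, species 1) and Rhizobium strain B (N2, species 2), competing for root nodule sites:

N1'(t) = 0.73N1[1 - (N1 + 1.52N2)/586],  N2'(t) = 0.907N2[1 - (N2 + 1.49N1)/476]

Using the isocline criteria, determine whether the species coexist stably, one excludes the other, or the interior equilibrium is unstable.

Compare the nullcline intercepts: K1/α12 = 586/1.52 = 386 < K2 = 476; K2/α21 = 476/1.49 = 319 < K1 = 586.
Since both are reversed, neither can invade when rare; the interior point is a saddle.

unstable coexistence (outcome depends on initial conditions)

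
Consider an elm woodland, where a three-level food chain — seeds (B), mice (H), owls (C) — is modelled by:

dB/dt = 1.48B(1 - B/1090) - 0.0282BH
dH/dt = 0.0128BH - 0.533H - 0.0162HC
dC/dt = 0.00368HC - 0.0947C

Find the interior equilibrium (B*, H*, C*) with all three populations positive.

From dC/dt = 0: 0.00368H* = 0.0947, so H* = 25.7.
From dB/dt = 0: 1.48(1 - B*/1090) = 0.0282·25.7, giving B* = 1090·(1 - 0.49) = 556.
From dH/dt = 0: 0.0128·556 - 0.533 = 0.0162C*, so C* = 6.58/0.0162 = 406.

B* ≈ 556, H* ≈ 25.7, C* ≈ 406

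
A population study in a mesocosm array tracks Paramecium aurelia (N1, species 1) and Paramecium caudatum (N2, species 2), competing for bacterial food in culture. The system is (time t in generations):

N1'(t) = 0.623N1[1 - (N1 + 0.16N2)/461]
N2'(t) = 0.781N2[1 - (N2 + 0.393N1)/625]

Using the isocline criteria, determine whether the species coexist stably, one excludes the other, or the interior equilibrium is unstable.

stable coexistence

Compare the nullcline intercepts: K1/α12 = 461/0.16 = 2880 > K2 = 625; K2/α21 = 625/0.393 = 1590 > K1 = 461.
Since both inequalities hold, each species can invade when rare, so the interior equilibrium is stable.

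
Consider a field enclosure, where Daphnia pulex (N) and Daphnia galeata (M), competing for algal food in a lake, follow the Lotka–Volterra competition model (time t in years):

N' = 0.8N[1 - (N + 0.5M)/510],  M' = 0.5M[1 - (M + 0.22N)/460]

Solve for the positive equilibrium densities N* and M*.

N* ≈ 315, M* ≈ 391

Setting both brackets to zero gives the nullclines N + 0.5M = 510 and 0.22N + M = 460.
Substituting M = 460 - 0.22N into the first: N(1 - 0.5·0.22) = 510 - 0.5·460.
So N* = 280/0.89 = 315, and then M* = 460 - 0.22·315 = 391.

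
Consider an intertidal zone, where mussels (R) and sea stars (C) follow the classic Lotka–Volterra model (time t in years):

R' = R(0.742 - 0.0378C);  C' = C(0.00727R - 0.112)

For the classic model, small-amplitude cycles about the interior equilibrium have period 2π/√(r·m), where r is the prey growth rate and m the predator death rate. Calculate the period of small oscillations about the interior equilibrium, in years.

T ≈ 21.8 years

Here r = 0.742 and m = 0.112, so r·m = 0.0831.
ω = √0.0831 = 0.288 per year, hence T = 2π/ω ≈ 21.8 years.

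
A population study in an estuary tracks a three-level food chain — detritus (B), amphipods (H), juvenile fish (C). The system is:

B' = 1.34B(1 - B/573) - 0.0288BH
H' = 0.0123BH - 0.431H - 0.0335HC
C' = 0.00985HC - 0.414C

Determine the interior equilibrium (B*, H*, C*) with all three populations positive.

From dC/dt = 0: 0.00985H* = 0.414, so H* = 42.
From dB/dt = 0: 1.34(1 - B*/573) = 0.0288·42, giving B* = 573·(1 - 0.903) = 55.4.
From dH/dt = 0: 0.0123·55.4 - 0.431 = 0.0335C*, so C* = 0.25/0.0335 = 7.47.

B* ≈ 55.4, H* ≈ 42, C* ≈ 7.47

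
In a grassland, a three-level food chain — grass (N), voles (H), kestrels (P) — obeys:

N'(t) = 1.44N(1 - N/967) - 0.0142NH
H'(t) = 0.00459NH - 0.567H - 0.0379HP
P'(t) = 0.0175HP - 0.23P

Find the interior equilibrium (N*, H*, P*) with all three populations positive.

N* ≈ 842, H* ≈ 13.1, P* ≈ 87

From dP/dt = 0: 0.0175H* = 0.23, so H* = 13.1.
From dN/dt = 0: 1.44(1 - N*/967) = 0.0142·13.1, giving N* = 967·(1 - 0.13) = 842.
From dH/dt = 0: 0.00459·842 - 0.567 = 0.0379P*, so P* = 3.3/0.0379 = 87.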